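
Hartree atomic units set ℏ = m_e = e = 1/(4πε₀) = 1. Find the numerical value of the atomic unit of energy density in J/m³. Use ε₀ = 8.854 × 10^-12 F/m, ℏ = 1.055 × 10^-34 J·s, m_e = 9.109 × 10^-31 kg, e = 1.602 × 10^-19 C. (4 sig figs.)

2.929 × 10^13 J/m³

The unique combination of the constants set to 1 with dimensions of energy density is u_au = E_h/a₀³ = m_e⁴e¹⁰/((4πε₀)⁵ℏ⁸).
E_h = 4.354 × 10^-18 J
a₀ = 5.297 × 10^-11 m
E_h/a₀³ = 2.929 × 10^13 J/m³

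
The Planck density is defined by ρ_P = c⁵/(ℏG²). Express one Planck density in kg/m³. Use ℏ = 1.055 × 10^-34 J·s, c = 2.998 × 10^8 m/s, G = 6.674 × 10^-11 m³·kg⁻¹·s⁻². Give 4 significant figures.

ρ_P = c⁵/(ℏG²)
  = 2.422 × 10^42 / 4.699 × 10^-55
  = 5.154 × 10^96 kg/m³

5.154 × 10^96 kg/m³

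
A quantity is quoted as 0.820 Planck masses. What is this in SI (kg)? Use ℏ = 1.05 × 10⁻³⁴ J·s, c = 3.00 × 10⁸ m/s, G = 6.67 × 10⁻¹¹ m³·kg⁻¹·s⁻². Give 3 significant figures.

1.78 × 10⁻⁸ kg

One Planck mass: m_P = √(ℏc/G) = 2.17 × 10⁻⁸ kg.
0.820 × 2.17 × 10⁻⁸ kg = 1.78 × 10⁻⁸ kg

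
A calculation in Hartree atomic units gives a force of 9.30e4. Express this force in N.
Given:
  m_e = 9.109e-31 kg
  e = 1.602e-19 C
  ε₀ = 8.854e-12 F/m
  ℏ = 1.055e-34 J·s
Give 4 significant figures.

7.644e-3 N

One atomic unit of force: F_au = E_h/a₀ = m_e²e⁶/((4πε₀)³ℏ⁴) = 8.220e-8 N.
9.30e4 × 8.220e-8 N = 7.644e-3 N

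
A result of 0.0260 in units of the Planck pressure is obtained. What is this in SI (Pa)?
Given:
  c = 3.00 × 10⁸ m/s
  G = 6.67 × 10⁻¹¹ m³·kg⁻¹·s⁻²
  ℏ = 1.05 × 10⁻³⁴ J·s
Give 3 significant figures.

1.22 × 10¹¹² Pa

One Planck pressure: p_P = c⁷/(ℏG²) = 4.68 × 10¹¹³ Pa.
0.0260 × 4.68 × 10¹¹³ Pa = 1.22 × 10¹¹² Pa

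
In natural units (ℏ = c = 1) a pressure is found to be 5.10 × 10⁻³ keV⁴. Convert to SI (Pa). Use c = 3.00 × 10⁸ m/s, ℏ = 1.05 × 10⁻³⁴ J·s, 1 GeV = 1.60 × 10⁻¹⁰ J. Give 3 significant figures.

Pressure is [E]/[L]³ = [E]⁴/(ℏc)³.
1 GeV⁴ → 1/(ℏc)³ × (1 GeV in J)⁴ = 2.10 × 10³⁷ Pa.
Convert the energy scale: 5.10 × 10⁻³ keV⁴ = 5.10 × 10⁻²⁷ GeV⁴.
Result: 5.10 × 10⁻²⁷ × 2.10 × 10³⁷ = 1.07 × 10¹¹ Pa.

1.07 × 10¹¹ Pa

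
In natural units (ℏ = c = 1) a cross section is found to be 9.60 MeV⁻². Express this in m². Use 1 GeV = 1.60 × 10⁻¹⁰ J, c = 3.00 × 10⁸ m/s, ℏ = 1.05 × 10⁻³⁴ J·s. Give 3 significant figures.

Area is [L]² = [E]⁻²·(ℏc)²; restore (ℏc)².
1 GeV⁻² → (ℏc)² × (1 GeV in J)⁻² = 3.88 × 10⁻³² m².
Convert the energy scale: 9.60 MeV⁻² = 9.60 × 10⁶ GeV⁻².
Result: 9.60 × 10⁶ × 3.88 × 10⁻³² = 3.72 × 10⁻²⁵ m².

3.72 × 10⁻²⁵ m²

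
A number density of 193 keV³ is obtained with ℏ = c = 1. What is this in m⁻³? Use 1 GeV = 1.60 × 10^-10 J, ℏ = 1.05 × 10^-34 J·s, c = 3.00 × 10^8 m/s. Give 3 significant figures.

Number density is [L]⁻³ = [E]³/(ℏc)³.
1 GeV³ → 1/(ℏc)³ × (1 GeV in J)³ = 1.31 × 10^47 m⁻³.
Convert the energy scale: 193 keV³ = 1.93 × 10^-16 GeV³.
Result: 1.93 × 10^-16 × 1.31 × 10^47 = 2.53 × 10^31 m⁻³.

2.53 × 10^31 m⁻³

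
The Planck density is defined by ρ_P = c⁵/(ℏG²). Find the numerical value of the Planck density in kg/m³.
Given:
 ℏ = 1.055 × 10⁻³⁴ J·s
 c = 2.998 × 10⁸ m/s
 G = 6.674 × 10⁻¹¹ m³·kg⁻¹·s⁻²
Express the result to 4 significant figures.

ρ_P = c⁵/(ℏG²)
  = 2.422 × 10⁴² / 4.699 × 10⁻⁵⁵
  = 5.154 × 10⁹⁶ kg/m³

5.154 × 10⁹⁶ kg/m³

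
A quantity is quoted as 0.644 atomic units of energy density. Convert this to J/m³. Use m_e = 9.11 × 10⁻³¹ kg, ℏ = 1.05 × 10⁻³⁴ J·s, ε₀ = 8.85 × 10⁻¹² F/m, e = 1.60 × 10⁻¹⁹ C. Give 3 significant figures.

1.94 × 10¹³ J/m³

One atomic unit of energy density: u_au = E_h/a₀³ = m_e⁴e¹⁰/((4πε₀)⁵ℏ⁸) = 3.01 × 10¹³ J/m³.
0.644 × 3.01 × 10¹³ J/m³ = 1.94 × 10¹³ J/m³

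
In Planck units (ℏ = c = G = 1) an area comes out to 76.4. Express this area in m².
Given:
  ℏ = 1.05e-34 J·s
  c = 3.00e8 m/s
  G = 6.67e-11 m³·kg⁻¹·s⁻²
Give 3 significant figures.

One Planck area: A_P = ℏG/c³ = 2.59e-70 m².
76.4 × 2.59e-70 m² = 1.98e-68 m²

1.98e-68 m²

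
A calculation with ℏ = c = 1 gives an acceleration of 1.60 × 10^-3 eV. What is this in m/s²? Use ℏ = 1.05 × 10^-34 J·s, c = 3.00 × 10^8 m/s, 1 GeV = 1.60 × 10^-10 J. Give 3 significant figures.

Acceleration is [L]/[T]² = c·[E]/ℏ.
1 GeV → c/ℏ × (1 GeV in J) = 4.57 × 10^32 m/s².
Convert the energy scale: 1.60 × 10^-3 eV = 1.60 × 10^-12 GeV.
Result: 1.60 × 10^-12 × 4.57 × 10^32 = 7.31 × 10^20 m/s².

7.31 × 10^20 m/s²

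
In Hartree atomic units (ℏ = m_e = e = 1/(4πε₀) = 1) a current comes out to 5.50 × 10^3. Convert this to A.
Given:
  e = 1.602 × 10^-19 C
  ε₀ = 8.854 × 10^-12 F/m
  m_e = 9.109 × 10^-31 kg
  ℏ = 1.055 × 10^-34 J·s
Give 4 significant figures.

One atomic unit of electric current: I_au = e E_h/ℏ = m_e e⁵/((4πε₀)²ℏ³) = 6.612 × 10^-3 A.
5.50 × 10^3 × 6.612 × 10^-3 A = 36.37 A

36.37 A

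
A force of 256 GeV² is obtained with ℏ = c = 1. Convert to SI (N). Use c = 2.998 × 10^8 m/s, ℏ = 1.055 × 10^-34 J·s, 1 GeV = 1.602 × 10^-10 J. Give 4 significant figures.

Force is [E]/[L] = [E]²/(ℏc); restore (ℏc)⁻¹.
1 GeV² → 1/(ℏc) × (1 GeV in J)² = 8.114 × 10^5 N.
Result: 256 × 8.114 × 10^5 = 2.077 × 10^8 N.

2.077 × 10^8 N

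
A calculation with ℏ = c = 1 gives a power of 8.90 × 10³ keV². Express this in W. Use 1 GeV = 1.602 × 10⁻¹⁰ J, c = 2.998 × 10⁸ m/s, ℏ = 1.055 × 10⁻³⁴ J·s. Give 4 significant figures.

2.165 × 10⁶ W

Power is [E]/[T] = [E]²/ℏ.
1 GeV² → 1/ℏ × (1 GeV in J)² = 2.433 × 10¹⁴ W.
Convert the energy scale: 8.90 × 10³ keV² = 8.90 × 10⁻⁹ GeV².
Result: 8.90 × 10⁻⁹ × 2.433 × 10¹⁴ = 2.165 × 10⁶ W.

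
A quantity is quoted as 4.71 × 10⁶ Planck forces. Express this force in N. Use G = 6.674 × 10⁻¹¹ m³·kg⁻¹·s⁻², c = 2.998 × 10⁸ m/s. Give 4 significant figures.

5.701 × 10⁵⁰ N

One Planck force: F_P = c⁴/G = 1.210 × 10⁴⁴ N.
4.71 × 10⁶ × 1.210 × 10⁴⁴ N = 5.701 × 10⁵⁰ N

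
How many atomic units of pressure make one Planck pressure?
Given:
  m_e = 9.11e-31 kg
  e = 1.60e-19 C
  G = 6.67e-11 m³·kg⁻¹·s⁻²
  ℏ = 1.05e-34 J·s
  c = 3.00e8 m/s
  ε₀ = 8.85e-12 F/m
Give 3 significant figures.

1.55e100

Planck pressure: p_P = c⁷/(ℏG²) = 4.68e113 Pa
atomic unit of pressure: P_au = E_h/a₀³ = m_e⁴e¹⁰/((4πε₀)⁵ℏ⁸) = 3.01e13 Pa
ratio = 4.68e113 / 3.01e13 = 1.55e100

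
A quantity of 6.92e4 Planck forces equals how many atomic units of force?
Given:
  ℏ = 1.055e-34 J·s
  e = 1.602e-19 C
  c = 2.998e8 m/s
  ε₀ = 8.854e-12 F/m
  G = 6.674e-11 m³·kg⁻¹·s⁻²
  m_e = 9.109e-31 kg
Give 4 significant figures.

Planck force: F_P = c⁴/G = 1.210e44 N
atomic unit of force: F_au = E_h/a₀ = m_e²e⁶/((4πε₀)³ℏ⁴) = 8.220e-8 N
6.92e4 × 1.210e44 / 8.220e-8 = 1.019e56

1.019e56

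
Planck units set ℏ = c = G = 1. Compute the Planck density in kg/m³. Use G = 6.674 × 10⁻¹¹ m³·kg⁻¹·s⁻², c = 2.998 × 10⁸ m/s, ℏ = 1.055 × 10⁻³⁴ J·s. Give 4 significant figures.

The unique combination of the constants set to 1 with dimensions of density is ρ_P = c⁵/(ℏG²).
  = 2.422 × 10⁴² / 4.699 × 10⁻⁵⁵
  = 5.154 × 10⁹⁶ kg/m³

5.154 × 10⁹⁶ kg/m³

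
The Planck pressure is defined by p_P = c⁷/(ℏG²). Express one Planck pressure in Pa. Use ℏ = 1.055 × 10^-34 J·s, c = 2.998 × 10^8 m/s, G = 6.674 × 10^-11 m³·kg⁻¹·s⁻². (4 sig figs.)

p_P = c⁷/(ℏG²)
  = 2.177 × 10^59 / 4.699 × 10^-55
  = 4.632 × 10^113 Pa

4.632 × 10^113 Pa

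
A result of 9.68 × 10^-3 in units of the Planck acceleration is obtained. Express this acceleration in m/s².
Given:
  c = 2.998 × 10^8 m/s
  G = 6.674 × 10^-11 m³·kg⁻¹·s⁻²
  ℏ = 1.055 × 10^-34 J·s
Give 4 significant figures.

One Planck acceleration: a_P = √(c⁷/(ℏG)) = 5.560 × 10^51 m/s².
9.68 × 10^-3 × 5.560 × 10^51 m/s² = 5.382 × 10^49 m/s²

5.382 × 10^49 m/s²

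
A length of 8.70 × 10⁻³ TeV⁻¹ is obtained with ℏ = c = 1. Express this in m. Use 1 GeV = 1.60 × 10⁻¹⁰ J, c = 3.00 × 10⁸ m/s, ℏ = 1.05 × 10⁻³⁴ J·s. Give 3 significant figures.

1.71 × 10⁻²¹ m

A length is [E]⁻¹ in ℏ=c=1; restore one factor of ℏc.
1 GeV⁻¹ → ℏc × (1 GeV in J)⁻¹ = 1.97 × 10⁻¹⁶ m.
Convert the energy scale: 8.70 × 10⁻³ TeV⁻¹ = 8.70 × 10⁻⁶ GeV⁻¹.
Result: 8.70 × 10⁻⁶ × 1.97 × 10⁻¹⁶ = 1.71 × 10⁻²¹ m.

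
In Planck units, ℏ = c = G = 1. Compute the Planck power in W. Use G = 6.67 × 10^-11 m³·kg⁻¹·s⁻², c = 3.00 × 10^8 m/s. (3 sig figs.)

The unique combination of the constants set to 1 with dimensions of power is P_P = c⁵/G.
  = 2.43 × 10^42 / 6.67 × 10^-11
  = 3.64 × 10^52 W

3.64 × 10^52 W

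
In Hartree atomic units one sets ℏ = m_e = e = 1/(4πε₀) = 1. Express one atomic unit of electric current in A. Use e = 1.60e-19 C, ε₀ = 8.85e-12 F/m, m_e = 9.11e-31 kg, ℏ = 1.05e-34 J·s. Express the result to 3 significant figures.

6.67e-3 A

I_au = e E_h/ℏ = m_e e⁵/((4πε₀)²ℏ³)
E_h = 4.38e-18 J
e·E_h/ℏ = 6.67e-3 A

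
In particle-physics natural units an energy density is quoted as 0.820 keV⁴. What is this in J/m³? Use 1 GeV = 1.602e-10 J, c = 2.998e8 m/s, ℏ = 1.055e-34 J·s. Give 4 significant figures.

1.707e13 J/m³

[E]/[L]³ = [E]⁴/(ℏc)³; restore (ℏc)⁻³.
1 GeV⁴ → 1/(ℏc)³ × (1 GeV in J)⁴ = 2.082e37 J/m³.
Convert the energy scale: 0.820 keV⁴ = 8.20e-25 GeV⁴.
Result: 8.20e-25 × 2.082e37 = 1.707e13 J/m³.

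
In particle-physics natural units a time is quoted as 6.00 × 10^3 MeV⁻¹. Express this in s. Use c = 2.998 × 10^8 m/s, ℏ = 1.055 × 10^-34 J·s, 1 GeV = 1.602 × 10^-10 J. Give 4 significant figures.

3.951 × 10^-18 s

A time is [E]⁻¹ in ℏ=c=1; restore one factor of ℏ.
1 GeV⁻¹ → ℏ × (1 GeV in J)⁻¹ = 6.586 × 10^-25 s.
Convert the energy scale: 6.00 × 10^3 MeV⁻¹ = 6.00 × 10^6 GeV⁻¹.
Result: 6.00 × 10^6 × 6.586 × 10^-25 = 3.951 × 10^-18 s.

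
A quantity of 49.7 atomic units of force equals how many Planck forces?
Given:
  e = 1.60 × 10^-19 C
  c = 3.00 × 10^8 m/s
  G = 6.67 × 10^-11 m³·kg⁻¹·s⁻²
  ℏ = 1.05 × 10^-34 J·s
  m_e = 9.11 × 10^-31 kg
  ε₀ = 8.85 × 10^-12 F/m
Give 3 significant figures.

atomic unit of force: F_au = E_h/a₀ = m_e²e⁶/((4πε₀)³ℏ⁴) = 8.33 × 10^-8 N
Planck force: F_P = c⁴/G = 1.21 × 10^44 N
49.7 × 8.33 × 10^-8 / 1.21 × 10^44 = 3.41 × 10^-50

3.41 × 10^-50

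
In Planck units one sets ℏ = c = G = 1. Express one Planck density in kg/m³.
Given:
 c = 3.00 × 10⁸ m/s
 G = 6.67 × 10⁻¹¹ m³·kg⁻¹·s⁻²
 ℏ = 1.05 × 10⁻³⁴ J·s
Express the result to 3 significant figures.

ρ_P = c⁵/(ℏG²)
  = 2.43 × 10⁴² / 4.67 × 10⁻⁵⁵
  = 5.20 × 10⁹⁶ kg/m³

5.20 × 10⁹⁶ kg/m³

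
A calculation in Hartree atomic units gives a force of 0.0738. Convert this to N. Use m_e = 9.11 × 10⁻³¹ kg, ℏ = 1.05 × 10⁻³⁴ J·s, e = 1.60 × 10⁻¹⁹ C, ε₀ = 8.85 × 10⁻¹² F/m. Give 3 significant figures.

One atomic unit of force: F_au = E_h/a₀ = m_e²e⁶/((4πε₀)³ℏ⁴) = 8.33 × 10⁻⁸ N.
0.0738 × 8.33 × 10⁻⁸ N = 6.15 × 10⁻⁹ N

6.15 × 10⁻⁹ N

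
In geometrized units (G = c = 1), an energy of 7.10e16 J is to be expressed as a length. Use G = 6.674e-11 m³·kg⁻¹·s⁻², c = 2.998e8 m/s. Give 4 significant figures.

5.866e-28 m

Energy → length via G/c⁴.
7.10e16 J × (G/c⁴) = 5.866e-28 m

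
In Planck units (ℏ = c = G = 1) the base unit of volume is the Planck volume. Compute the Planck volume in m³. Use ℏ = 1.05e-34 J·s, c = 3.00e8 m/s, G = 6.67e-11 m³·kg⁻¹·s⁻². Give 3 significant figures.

V_P = (ℏG/c³)^(3/2)
  = √(1.75e-209)
  = 4.18e-105 m³

4.18e-105 m³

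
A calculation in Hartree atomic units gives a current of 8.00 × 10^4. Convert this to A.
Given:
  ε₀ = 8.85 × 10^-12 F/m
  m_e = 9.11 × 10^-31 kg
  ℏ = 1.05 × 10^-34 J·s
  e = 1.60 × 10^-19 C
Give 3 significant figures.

534 A

One atomic unit of electric current: I_au = e E_h/ℏ = m_e e⁵/((4πε₀)²ℏ³) = 6.67 × 10^-3 A.
8.00 × 10^4 × 6.67 × 10^-3 A = 534 A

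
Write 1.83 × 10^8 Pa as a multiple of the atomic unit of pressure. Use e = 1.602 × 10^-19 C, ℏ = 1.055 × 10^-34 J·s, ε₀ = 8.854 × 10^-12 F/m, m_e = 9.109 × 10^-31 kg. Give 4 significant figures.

6.248 × 10^-6

atomic unit of pressure: P_au = E_h/a₀³ = m_e⁴e¹⁰/((4πε₀)⁵ℏ⁸) = 2.929 × 10^13 Pa.
1.83 × 10^8 / 2.929 × 10^13 = 6.248 × 10^-6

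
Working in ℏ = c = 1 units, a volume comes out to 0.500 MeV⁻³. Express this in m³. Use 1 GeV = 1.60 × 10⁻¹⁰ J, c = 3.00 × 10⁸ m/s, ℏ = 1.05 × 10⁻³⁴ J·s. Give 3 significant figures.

3.82 × 10⁻³⁹ m³

Volume is [L]³ = [E]⁻³·(ℏc)³.
1 GeV⁻³ → (ℏc)³ × (1 GeV in J)⁻³ = 7.63 × 10⁻⁴⁸ m³.
Convert the energy scale: 0.500 MeV⁻³ = 5.00 × 10⁸ GeV⁻³.
Result: 5.00 × 10⁸ × 7.63 × 10⁻⁴⁸ = 3.82 × 10⁻³⁹ m³.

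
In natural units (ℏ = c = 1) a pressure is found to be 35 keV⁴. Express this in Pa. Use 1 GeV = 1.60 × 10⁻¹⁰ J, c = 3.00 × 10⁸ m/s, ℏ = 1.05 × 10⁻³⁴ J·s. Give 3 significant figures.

Pressure is [E]/[L]³ = [E]⁴/(ℏc)³.
1 GeV⁴ → 1/(ℏc)³ × (1 GeV in J)⁴ = 2.10 × 10³⁷ Pa.
Convert the energy scale: 35 keV⁴ = 3.50 × 10⁻²³ GeV⁴.
Result: 3.50 × 10⁻²³ × 2.10 × 10³⁷ = 7.34 × 10¹⁴ Pa.

7.34 × 10¹⁴ Pa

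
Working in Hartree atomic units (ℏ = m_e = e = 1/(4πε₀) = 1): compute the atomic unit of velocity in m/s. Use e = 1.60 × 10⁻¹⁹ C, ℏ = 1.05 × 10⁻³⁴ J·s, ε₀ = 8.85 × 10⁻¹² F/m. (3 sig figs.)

2.19 × 10⁶ m/s

The unique combination of the constants set to 1 with dimensions of velocity is v_au = e²/(4πε₀ℏ).
  = 2.56 × 10⁻³⁸ / 1.17 × 10⁻⁴⁴
  = 2.19 × 10⁶ m/s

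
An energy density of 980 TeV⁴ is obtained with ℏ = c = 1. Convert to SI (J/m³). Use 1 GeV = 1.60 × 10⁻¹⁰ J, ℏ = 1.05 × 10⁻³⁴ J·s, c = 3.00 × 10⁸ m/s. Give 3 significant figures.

2.05 × 10⁵² J/m³

[E]/[L]³ = [E]⁴/(ℏc)³; restore (ℏc)⁻³.
1 GeV⁴ → 1/(ℏc)³ × (1 GeV in J)⁴ = 2.10 × 10³⁷ J/m³.
Convert the energy scale: 980 TeV⁴ = 9.80 × 10¹⁴ GeV⁴.
Result: 9.80 × 10¹⁴ × 2.10 × 10³⁷ = 2.05 × 10⁵² J/m³.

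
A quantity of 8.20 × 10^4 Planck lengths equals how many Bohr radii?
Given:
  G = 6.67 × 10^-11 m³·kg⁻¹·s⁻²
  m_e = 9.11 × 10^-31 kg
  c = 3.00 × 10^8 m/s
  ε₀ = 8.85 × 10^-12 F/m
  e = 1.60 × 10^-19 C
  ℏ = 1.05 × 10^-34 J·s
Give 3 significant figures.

Planck length: ℓ_P = √(ℏG/c³) = 1.61 × 10^-35 m
Bohr radius: a₀ = 4πε₀ℏ²/(m_e e²) = 5.26 × 10^-11 m
8.20 × 10^4 × 1.61 × 10^-35 / 5.26 × 10^-11 = 2.51 × 10^-20

2.51 × 10^-20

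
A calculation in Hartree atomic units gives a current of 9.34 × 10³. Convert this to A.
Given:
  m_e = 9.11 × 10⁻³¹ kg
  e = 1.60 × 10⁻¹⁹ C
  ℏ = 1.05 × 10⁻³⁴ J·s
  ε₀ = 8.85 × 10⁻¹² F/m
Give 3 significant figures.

62.3 A

One atomic unit of electric current: I_au = e E_h/ℏ = m_e e⁵/((4πε₀)²ℏ³) = 6.67 × 10⁻³ A.
9.34 × 10³ × 6.67 × 10⁻³ A = 62.3 A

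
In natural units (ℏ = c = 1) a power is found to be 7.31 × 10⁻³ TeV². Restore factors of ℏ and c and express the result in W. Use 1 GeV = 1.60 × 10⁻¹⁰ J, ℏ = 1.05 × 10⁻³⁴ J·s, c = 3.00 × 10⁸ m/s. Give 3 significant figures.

1.78 × 10¹⁸ W

Power is [E]/[T] = [E]²/ℏ.
1 GeV² → 1/ℏ × (1 GeV in J)² = 2.44 × 10¹⁴ W.
Convert the energy scale: 7.31 × 10⁻³ TeV² = 7.31 × 10³ GeV².
Result: 7.31 × 10³ × 2.44 × 10¹⁴ = 1.78 × 10¹⁸ W.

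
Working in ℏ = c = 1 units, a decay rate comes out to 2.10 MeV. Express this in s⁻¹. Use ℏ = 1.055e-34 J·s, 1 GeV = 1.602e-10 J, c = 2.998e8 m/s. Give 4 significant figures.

A rate is [E]/ℏ; divide by ℏ.
1 GeV → 1/ℏ × (1 GeV in J) = 1.518e24 s⁻¹.
Convert the energy scale: 2.10 MeV = 2.10e-3 GeV.
Result: 2.10e-3 × 1.518e24 = 3.189e21 s⁻¹.

3.189e21 s⁻¹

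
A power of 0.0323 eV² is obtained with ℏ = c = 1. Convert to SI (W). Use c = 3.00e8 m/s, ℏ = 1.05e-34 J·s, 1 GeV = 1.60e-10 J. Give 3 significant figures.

7.88e-6 W

Power is [E]/[T] = [E]²/ℏ.
1 GeV² → 1/ℏ × (1 GeV in J)² = 2.44e14 W.
Convert the energy scale: 0.0323 eV² = 3.23e-20 GeV².
Result: 3.23e-20 × 2.44e14 = 7.88e-6 W.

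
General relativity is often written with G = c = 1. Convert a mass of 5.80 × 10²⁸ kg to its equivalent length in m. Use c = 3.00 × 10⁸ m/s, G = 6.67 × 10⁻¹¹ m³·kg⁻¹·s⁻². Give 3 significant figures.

In G = c = 1 units mass has dimensions of length; the conversion factor is G/c².
5.80 × 10²⁸ kg × (G/c²) = 43 m

43 m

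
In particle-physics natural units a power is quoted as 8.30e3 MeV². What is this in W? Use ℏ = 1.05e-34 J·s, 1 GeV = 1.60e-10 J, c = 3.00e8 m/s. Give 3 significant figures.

2.02e12 W

Power is [E]/[T] = [E]²/ℏ.
1 GeV² → 1/ℏ × (1 GeV in J)² = 2.44e14 W.
Convert the energy scale: 8.30e3 MeV² = 8.30e-3 GeV².
Result: 8.30e-3 × 2.44e14 = 2.02e12 W.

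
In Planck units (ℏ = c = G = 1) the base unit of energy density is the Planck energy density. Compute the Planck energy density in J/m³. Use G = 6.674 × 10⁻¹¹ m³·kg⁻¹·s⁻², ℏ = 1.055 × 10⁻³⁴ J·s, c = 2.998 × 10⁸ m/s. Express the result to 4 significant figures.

u_P = c⁷/(ℏG²)
  = 2.177 × 10⁵⁹ / 4.699 × 10⁻⁵⁵
  = 4.632 × 10¹¹³ J/m³

4.632 × 10¹¹³ J/m³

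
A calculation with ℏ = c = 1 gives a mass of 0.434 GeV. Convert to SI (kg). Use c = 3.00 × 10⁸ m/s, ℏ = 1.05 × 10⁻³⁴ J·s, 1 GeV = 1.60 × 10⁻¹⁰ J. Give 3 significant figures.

Mass is [E]/c²; divide by c².
1 GeV → 1/c² × (1 GeV in J) = 1.78 × 10⁻²⁷ kg.
Result: 0.434 × 1.78 × 10⁻²⁷ = 7.72 × 10⁻²⁸ kg.

7.72 × 10⁻²⁸ kg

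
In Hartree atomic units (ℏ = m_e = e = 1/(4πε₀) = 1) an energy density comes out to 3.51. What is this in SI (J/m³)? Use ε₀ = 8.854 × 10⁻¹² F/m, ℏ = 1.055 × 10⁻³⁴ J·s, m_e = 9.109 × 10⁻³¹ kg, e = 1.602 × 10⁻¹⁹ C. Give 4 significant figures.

1.028 × 10¹⁴ J/m³

One atomic unit of energy density: u_au = E_h/a₀³ = m_e⁴e¹⁰/((4πε₀)⁵ℏ⁸) = 2.929 × 10¹³ J/m³.
3.51 × 2.929 × 10¹³ J/m³ = 1.028 × 10¹⁴ J/m³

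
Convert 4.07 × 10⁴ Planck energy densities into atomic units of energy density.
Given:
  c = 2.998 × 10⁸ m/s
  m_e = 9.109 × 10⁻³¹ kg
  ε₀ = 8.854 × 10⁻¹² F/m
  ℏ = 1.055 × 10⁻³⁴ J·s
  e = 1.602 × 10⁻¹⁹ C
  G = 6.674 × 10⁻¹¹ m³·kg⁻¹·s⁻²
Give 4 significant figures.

Planck energy density: u_P = c⁷/(ℏG²) = 4.632 × 10¹¹³ J/m³
atomic unit of energy density: u_au = E_h/a₀³ = m_e⁴e¹⁰/((4πε₀)⁵ℏ⁸) = 2.929 × 10¹³ J/m³
4.07 × 10⁴ × 4.632 × 10¹¹³ / 2.929 × 10¹³ = 6.436 × 10¹⁰⁴

6.436 × 10¹⁰⁴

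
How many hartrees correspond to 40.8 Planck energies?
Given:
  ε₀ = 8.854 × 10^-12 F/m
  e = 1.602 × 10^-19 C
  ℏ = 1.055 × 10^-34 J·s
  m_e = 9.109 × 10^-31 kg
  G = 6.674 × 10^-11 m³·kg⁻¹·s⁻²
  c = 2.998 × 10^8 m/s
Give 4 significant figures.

1.833 × 10^28

Planck energy: E_P = √(ℏc⁵/G) = 1.957 × 10^9 J
hartree: E_h = m_e e⁴/(4πε₀ℏ)² = 4.354 × 10^-18 J
40.8 × 1.957 × 10^9 / 4.354 × 10^-18 = 1.833 × 10^28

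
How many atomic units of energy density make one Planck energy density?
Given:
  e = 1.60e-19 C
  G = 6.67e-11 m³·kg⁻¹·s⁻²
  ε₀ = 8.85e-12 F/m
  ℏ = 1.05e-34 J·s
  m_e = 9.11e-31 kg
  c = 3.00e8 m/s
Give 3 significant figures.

Planck energy density: u_P = c⁷/(ℏG²) = 4.68e113 J/m³
atomic unit of energy density: u_au = E_h/a₀³ = m_e⁴e¹⁰/((4πε₀)⁵ℏ⁸) = 3.01e13 J/m³
ratio = 4.68e113 / 3.01e13 = 1.55e100

1.55e100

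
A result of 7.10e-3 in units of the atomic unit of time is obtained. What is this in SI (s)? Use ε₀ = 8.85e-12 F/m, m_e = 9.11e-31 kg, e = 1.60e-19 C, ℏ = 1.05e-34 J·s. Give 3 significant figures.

One atomic unit of time: τ_au = (4πε₀)²ℏ³/(m_e e⁴) = 2.40e-17 s.
7.10e-3 × 2.40e-17 s = 1.70e-19 s

1.70e-19 s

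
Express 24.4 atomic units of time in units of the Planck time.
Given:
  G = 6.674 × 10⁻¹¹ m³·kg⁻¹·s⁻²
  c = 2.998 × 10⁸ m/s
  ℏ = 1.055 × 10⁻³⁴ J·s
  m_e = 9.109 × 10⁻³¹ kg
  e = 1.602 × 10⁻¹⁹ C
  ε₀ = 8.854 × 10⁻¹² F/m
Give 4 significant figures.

atomic unit of time: τ_au = (4πε₀)²ℏ³/(m_e e⁴) = 2.423 × 10⁻¹⁷ s
Planck time: t_P = √(ℏG/c⁵) = 5.392 × 10⁻⁴⁴ s
24.4 × 2.423 × 10⁻¹⁷ / 5.392 × 10⁻⁴⁴ = 1.096 × 10²⁸

1.096 × 10²⁸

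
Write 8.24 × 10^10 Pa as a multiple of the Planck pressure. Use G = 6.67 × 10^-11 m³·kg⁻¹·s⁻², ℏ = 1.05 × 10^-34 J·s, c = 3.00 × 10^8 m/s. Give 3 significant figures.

1.76 × 10^-103

Planck pressure: p_P = c⁷/(ℏG²) = 4.68 × 10^113 Pa.
8.24 × 10^10 / 4.68 × 10^113 = 1.76 × 10^-103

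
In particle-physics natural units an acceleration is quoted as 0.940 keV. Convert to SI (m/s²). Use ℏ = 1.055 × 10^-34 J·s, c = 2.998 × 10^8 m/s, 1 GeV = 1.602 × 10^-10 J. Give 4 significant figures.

Acceleration is [L]/[T]² = c·[E]/ℏ.
1 GeV → c/ℏ × (1 GeV in J) = 4.552 × 10^32 m/s².
Convert the energy scale: 0.940 keV = 9.40 × 10^-7 GeV.
Result: 9.40 × 10^-7 × 4.552 × 10^32 = 4.279 × 10^26 m/s².

4.279 × 10^26 m/s²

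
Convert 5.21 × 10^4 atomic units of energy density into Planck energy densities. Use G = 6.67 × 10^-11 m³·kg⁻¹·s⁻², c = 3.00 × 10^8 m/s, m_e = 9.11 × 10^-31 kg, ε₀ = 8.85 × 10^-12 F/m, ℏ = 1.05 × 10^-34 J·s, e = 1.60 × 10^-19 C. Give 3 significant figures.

3.35 × 10^-96

atomic unit of energy density: u_au = E_h/a₀³ = m_e⁴e¹⁰/((4πε₀)⁵ℏ⁸) = 3.01 × 10^13 J/m³
Planck energy density: u_P = c⁷/(ℏG²) = 4.68 × 10^113 J/m³
5.21 × 10^4 × 3.01 × 10^13 / 4.68 × 10^113 = 3.35 × 10^-96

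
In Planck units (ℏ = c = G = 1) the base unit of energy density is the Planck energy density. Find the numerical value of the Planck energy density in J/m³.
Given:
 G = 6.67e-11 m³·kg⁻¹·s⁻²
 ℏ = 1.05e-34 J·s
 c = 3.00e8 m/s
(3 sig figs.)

4.68e113 J/m³

u_P = c⁷/(ℏG²)
  = 2.19e59 / 4.67e-55
  = 4.68e113 J/m³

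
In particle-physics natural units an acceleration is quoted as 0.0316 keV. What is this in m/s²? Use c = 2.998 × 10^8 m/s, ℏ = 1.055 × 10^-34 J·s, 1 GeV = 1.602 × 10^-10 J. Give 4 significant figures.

1.439 × 10^25 m/s²

Acceleration is [L]/[T]² = c·[E]/ℏ.
1 GeV → c/ℏ × (1 GeV in J) = 4.552 × 10^32 m/s².
Convert the energy scale: 0.0316 keV = 3.16 × 10^-8 GeV.
Result: 3.16 × 10^-8 × 4.552 × 10^32 = 1.439 × 10^25 m/s².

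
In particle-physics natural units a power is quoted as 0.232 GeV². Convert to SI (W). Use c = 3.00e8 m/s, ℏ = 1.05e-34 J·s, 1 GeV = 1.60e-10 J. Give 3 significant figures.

5.66e13 W

Power is [E]/[T] = [E]²/ℏ.
1 GeV² → 1/ℏ × (1 GeV in J)² = 2.44e14 W.
Result: 0.232 × 2.44e14 = 5.66e13 W.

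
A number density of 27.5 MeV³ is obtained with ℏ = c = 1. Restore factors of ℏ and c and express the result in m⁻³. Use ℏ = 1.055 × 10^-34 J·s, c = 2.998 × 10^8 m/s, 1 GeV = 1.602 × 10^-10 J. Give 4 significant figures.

Number density is [L]⁻³ = [E]³/(ℏc)³.
1 GeV³ → 1/(ℏc)³ × (1 GeV in J)³ = 1.299 × 10^47 m⁻³.
Convert the energy scale: 27.5 MeV³ = 2.75 × 10^-8 GeV³.
Result: 2.75 × 10^-8 × 1.299 × 10^47 = 3.573 × 10^39 m⁻³.

3.573 × 10^39 m⁻³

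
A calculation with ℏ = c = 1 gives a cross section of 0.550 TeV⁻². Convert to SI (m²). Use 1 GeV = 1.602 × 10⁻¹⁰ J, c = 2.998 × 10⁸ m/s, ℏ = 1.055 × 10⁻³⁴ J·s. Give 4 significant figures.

Area is [L]² = [E]⁻²·(ℏc)²; restore (ℏc)².
1 GeV⁻² → (ℏc)² × (1 GeV in J)⁻² = 3.898 × 10⁻³² m².
Convert the energy scale: 0.550 TeV⁻² = 5.50 × 10⁻⁷ GeV⁻².
Result: 5.50 × 10⁻⁷ × 3.898 × 10⁻³² = 2.144 × 10⁻³⁸ m².

2.144 × 10⁻³⁸ m²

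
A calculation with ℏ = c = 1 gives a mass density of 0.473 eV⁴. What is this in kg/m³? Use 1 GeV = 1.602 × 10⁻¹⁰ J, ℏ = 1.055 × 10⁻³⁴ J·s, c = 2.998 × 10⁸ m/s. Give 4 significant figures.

1.095 × 10⁻¹⁶ kg/m³

Mass density is [E]/(c²[L]³) = [E]⁴/(ℏ³c⁵).
1 GeV⁴ → 1/(ℏ³c⁵) × (1 GeV in J)⁴ = 2.316 × 10²⁰ kg/m³.
Convert the energy scale: 0.473 eV⁴ = 4.73 × 10⁻³⁷ GeV⁴.
Result: 4.73 × 10⁻³⁷ × 2.316 × 10²⁰ = 1.095 × 10⁻¹⁶ kg/m³.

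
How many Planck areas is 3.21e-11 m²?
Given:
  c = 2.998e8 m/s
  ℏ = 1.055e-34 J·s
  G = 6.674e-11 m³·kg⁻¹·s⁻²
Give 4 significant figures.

Planck area: A_P = ℏG/c³ = 2.613e-70 m².
3.21e-11 / 2.613e-70 = 1.228e59

1.228e59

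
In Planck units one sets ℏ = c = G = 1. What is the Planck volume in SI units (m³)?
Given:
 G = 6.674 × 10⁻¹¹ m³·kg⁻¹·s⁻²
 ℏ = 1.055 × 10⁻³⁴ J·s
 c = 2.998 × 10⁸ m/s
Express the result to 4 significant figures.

V_P = (ℏG/c³)^(3/2)
  = √(1.784 × 10⁻²⁰⁹)
  = 4.224 × 10⁻¹⁰⁵ m³

4.224 × 10⁻¹⁰⁵ m³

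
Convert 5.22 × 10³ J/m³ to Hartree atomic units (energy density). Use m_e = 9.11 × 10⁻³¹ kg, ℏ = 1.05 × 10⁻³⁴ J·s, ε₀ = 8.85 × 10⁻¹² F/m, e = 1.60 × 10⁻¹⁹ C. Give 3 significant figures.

1.73 × 10⁻¹⁰

atomic unit of energy density: u_au = E_h/a₀³ = m_e⁴e¹⁰/((4πε₀)⁵ℏ⁸) = 3.01 × 10¹³ J/m³.
5.22 × 10³ / 3.01 × 10¹³ = 1.73 × 10⁻¹⁰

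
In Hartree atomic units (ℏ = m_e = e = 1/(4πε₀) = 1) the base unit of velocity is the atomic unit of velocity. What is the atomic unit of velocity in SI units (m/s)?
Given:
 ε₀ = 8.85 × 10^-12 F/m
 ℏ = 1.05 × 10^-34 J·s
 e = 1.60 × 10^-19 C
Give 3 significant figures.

v_au = e²/(4πε₀ℏ)
  = 2.56 × 10^-38 / 1.17 × 10^-44
  = 2.19 × 10^6 m/s

2.19 × 10^6 m/s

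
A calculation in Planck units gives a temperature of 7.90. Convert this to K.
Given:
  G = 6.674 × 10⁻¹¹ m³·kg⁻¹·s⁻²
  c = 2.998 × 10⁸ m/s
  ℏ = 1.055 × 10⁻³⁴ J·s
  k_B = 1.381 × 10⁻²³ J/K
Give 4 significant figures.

1.119 × 10³³ K

One Planck temperature: T_P = √(ℏc⁵/G) / k_B = 1.417 × 10³² K.
7.90 × 1.417 × 10³² K = 1.119 × 10³³ K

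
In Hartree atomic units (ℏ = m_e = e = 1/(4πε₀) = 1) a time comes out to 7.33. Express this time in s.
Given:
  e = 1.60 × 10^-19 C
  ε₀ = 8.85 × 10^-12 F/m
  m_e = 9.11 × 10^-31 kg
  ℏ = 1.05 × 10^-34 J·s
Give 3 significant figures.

One atomic unit of time: τ_au = (4πε₀)²ℏ³/(m_e e⁴) = 2.40 × 10^-17 s.
7.33 × 2.40 × 10^-17 s = 1.76 × 10^-16 s

1.76 × 10^-16 s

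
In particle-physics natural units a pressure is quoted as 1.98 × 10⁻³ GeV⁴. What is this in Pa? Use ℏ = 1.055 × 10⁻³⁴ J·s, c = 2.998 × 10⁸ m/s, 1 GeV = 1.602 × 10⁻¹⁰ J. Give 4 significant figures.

Pressure is [E]/[L]³ = [E]⁴/(ℏc)³.
1 GeV⁴ → 1/(ℏc)³ × (1 GeV in J)⁴ = 2.082 × 10³⁷ Pa.
Result: 1.98 × 10⁻³ × 2.082 × 10³⁷ = 4.122 × 10³⁴ Pa.

4.122 × 10³⁴ Pa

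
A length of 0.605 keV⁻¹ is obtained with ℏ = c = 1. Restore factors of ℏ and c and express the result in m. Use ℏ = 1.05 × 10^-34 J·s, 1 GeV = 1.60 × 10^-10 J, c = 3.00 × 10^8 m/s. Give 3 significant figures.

A length is [E]⁻¹ in ℏ=c=1; restore one factor of ℏc.
1 GeV⁻¹ → ℏc × (1 GeV in J)⁻¹ = 1.97 × 10^-16 m.
Convert the energy scale: 0.605 keV⁻¹ = 6.05 × 10^5 GeV⁻¹.
Result: 6.05 × 10^5 × 1.97 × 10^-16 = 1.19 × 10^-10 m.

1.19 × 10^-10 m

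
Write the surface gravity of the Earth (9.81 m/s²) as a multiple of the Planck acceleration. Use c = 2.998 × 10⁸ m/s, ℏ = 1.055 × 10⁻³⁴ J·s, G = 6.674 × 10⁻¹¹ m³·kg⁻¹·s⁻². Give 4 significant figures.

Planck acceleration: a_P = √(c⁷/(ℏG)) = 5.560 × 10⁵¹ m/s².
9.81 / 5.560 × 10⁵¹ = 1.764 × 10⁻⁵¹

1.764 × 10⁻⁵¹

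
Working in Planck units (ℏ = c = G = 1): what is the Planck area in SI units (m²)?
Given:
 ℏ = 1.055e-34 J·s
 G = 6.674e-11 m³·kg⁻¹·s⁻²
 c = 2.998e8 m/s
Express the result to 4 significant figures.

2.613e-70 m²

The unique combination of the constants set to 1 with dimensions of area is A_P = ℏG/c³.
  = 7.041e-45 / 2.695e25
  = 2.613e-70 m²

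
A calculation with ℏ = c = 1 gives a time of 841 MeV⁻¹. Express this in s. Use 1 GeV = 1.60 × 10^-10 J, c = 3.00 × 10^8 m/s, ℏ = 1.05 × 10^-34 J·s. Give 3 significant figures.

5.52 × 10^-19 s

A time is [E]⁻¹ in ℏ=c=1; restore one factor of ℏ.
1 GeV⁻¹ → ℏ × (1 GeV in J)⁻¹ = 6.56 × 10^-25 s.
Convert the energy scale: 841 MeV⁻¹ = 8.41 × 10^5 GeV⁻¹.
Result: 8.41 × 10^5 × 6.56 × 10^-25 = 5.52 × 10^-19 s.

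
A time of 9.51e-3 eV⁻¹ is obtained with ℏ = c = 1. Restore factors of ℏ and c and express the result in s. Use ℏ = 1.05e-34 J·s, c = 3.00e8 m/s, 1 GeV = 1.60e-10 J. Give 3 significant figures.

A time is [E]⁻¹ in ℏ=c=1; restore one factor of ℏ.
1 GeV⁻¹ → ℏ × (1 GeV in J)⁻¹ = 6.56e-25 s.
Convert the energy scale: 9.51e-3 eV⁻¹ = 9.51e6 GeV⁻¹.
Result: 9.51e6 × 6.56e-25 = 6.24e-18 s.

6.24e-18 s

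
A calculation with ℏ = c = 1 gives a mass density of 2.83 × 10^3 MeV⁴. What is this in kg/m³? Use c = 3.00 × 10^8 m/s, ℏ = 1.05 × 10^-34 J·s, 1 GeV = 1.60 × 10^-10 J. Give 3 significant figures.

6.59 × 10^11 kg/m³

Mass density is [E]/(c²[L]³) = [E]⁴/(ℏ³c⁵).
1 GeV⁴ → 1/(ℏ³c⁵) × (1 GeV in J)⁴ = 2.33 × 10^20 kg/m³.
Convert the energy scale: 2.83 × 10^3 MeV⁴ = 2.83 × 10^-9 GeV⁴.
Result: 2.83 × 10^-9 × 2.33 × 10^20 = 6.59 × 10^11 kg/m³.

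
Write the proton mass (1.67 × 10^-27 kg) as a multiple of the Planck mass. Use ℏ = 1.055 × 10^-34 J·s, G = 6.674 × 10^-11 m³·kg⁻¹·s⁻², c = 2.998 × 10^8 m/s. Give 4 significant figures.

7.671 × 10^-20

Planck mass: m_P = √(ℏc/G) = 2.177 × 10^-8 kg.
1.67 × 10^-27 / 2.177 × 10^-8 = 7.671 × 10^-20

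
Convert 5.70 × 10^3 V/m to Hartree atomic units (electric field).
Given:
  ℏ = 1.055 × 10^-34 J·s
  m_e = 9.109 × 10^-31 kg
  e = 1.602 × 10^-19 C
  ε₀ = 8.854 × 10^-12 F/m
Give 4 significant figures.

atomic unit of electric field: E_au = E_h/(e a₀) = m_e²e⁵/((4πε₀)³ℏ⁴) = 5.131 × 10^11 V/m.
5.70 × 10^3 / 5.131 × 10^11 = 1.111 × 10^-8

1.111 × 10^-8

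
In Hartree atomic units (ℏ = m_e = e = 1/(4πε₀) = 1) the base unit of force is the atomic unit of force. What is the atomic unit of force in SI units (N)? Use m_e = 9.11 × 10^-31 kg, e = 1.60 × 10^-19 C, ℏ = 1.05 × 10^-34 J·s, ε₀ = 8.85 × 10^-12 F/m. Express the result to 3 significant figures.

F_au = E_h/a₀ = m_e²e⁶/((4πε₀)³ℏ⁴)
E_h = 4.38 × 10^-18 J
a₀ = 5.26 × 10^-11 m
E_h/a₀ = 8.33 × 10^-8 N

8.33 × 10^-8 N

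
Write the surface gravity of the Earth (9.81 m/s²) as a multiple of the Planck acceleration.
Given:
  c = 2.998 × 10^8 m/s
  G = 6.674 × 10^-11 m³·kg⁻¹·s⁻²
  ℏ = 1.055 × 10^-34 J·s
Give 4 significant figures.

1.764 × 10^-51

Planck acceleration: a_P = √(c⁷/(ℏG)) = 5.560 × 10^51 m/s².
9.81 / 5.560 × 10^51 = 1.764 × 10^-51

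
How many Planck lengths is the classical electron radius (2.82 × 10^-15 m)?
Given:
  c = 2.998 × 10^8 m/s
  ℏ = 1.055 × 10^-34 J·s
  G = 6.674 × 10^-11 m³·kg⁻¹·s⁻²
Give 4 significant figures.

Planck length: ℓ_P = √(ℏG/c³) = 1.616 × 10^-35 m.
2.82 × 10^-15 / 1.616 × 10^-35 = 1.745 × 10^20

1.745 × 10^20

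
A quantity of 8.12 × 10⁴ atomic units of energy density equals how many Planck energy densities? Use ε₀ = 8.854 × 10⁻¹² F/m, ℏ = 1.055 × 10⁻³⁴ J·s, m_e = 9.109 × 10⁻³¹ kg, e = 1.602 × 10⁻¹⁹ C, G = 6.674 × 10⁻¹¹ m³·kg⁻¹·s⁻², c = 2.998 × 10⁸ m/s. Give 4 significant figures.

atomic unit of energy density: u_au = E_h/a₀³ = m_e⁴e¹⁰/((4πε₀)⁵ℏ⁸) = 2.929 × 10¹³ J/m³
Planck energy density: u_P = c⁷/(ℏG²) = 4.632 × 10¹¹³ J/m³
8.12 × 10⁴ × 2.929 × 10¹³ / 4.632 × 10¹¹³ = 5.135 × 10⁻⁹⁶

5.135 × 10⁻⁹⁶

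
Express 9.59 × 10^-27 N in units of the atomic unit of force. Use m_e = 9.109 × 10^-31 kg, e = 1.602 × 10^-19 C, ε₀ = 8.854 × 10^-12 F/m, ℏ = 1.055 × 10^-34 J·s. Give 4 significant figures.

1.167 × 10^-19

atomic unit of force: F_au = E_h/a₀ = m_e²e⁶/((4πε₀)³ℏ⁴) = 8.220 × 10^-8 N.
9.59 × 10^-27 / 8.220 × 10^-8 = 1.167 × 10^-19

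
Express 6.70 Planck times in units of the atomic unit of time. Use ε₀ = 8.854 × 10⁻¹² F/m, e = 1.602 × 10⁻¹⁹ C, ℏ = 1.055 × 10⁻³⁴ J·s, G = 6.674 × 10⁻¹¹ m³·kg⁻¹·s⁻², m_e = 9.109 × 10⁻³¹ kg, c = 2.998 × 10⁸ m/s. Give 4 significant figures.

Planck time: t_P = √(ℏG/c⁵) = 5.392 × 10⁻⁴⁴ s
atomic unit of time: τ_au = (4πε₀)²ℏ³/(m_e e⁴) = 2.423 × 10⁻¹⁷ s
6.70 × 5.392 × 10⁻⁴⁴ / 2.423 × 10⁻¹⁷ = 1.491 × 10⁻²⁶

1.491 × 10⁻²⁶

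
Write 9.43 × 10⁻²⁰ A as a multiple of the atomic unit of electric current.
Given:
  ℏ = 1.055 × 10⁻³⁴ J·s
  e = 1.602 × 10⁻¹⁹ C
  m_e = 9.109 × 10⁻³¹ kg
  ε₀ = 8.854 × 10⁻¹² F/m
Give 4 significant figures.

1.426 × 10⁻¹⁷

atomic unit of electric current: I_au = e E_h/ℏ = m_e e⁵/((4πε₀)²ℏ³) = 6.612 × 10⁻³ A.
9.43 × 10⁻²⁰ / 6.612 × 10⁻³ = 1.426 × 10⁻¹⁷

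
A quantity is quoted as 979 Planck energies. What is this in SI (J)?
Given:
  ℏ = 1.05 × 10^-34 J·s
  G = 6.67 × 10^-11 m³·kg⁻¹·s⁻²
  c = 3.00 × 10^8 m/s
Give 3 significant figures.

One Planck energy: E_P = √(ℏc⁵/G) = 1.96 × 10^9 J.
979 × 1.96 × 10^9 J = 1.91 × 10^12 J

1.91 × 10^12 J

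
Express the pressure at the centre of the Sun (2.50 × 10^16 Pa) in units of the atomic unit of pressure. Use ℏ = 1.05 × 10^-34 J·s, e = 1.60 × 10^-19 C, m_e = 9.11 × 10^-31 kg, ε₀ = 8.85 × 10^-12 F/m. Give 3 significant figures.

atomic unit of pressure: P_au = E_h/a₀³ = m_e⁴e¹⁰/((4πε₀)⁵ℏ⁸) = 3.01 × 10^13 Pa.
2.50 × 10^16 / 3.01 × 10^13 = 830

830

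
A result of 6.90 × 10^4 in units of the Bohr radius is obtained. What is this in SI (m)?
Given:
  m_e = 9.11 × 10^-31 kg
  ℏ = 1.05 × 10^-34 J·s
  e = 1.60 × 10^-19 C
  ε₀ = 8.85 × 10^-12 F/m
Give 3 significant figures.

3.63 × 10^-6 m

One Bohr radius: a₀ = 4πε₀ℏ²/(m_e e²) = 5.26 × 10^-11 m.
6.90 × 10^4 × 5.26 × 10^-11 m = 3.63 × 10^-6 m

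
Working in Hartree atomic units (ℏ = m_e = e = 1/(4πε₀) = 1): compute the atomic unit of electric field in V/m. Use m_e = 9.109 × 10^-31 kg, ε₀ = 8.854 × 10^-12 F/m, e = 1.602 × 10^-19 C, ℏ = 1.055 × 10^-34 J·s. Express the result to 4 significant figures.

The unique combination of the constants set to 1 with dimensions of electric field is E_au = E_h/(e a₀) = m_e²e⁵/((4πε₀)³ℏ⁴).
E_h = 4.354 × 10^-18 J
a₀ = 5.297 × 10^-11 m
E_h/(e·a₀) = 5.131 × 10^11 V/m

5.131 × 10^11 V/m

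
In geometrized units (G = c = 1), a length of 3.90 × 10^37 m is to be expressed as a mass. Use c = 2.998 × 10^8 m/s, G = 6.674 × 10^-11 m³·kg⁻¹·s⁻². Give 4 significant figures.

Length → mass via c²/G.
3.90 × 10^37 m × (c²/G) = 5.252 × 10^64 kg

5.252 × 10^64 kg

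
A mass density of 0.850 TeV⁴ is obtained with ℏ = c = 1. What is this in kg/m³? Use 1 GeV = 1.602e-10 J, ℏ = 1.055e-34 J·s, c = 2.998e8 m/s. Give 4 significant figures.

Mass density is [E]/(c²[L]³) = [E]⁴/(ℏ³c⁵).
1 GeV⁴ → 1/(ℏ³c⁵) × (1 GeV in J)⁴ = 2.316e20 kg/m³.
Convert the energy scale: 0.850 TeV⁴ = 8.50e11 GeV⁴.
Result: 8.50e11 × 2.316e20 = 1.969e32 kg/m³.

1.969e32 kg/m³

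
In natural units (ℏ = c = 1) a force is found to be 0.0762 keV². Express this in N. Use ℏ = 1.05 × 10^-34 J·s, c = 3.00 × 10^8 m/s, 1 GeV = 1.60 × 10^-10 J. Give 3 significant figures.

Force is [E]/[L] = [E]²/(ℏc); restore (ℏc)⁻¹.
1 GeV² → 1/(ℏc) × (1 GeV in J)² = 8.13 × 10^5 N.
Convert the energy scale: 0.0762 keV² = 7.62 × 10^-14 GeV².
Result: 7.62 × 10^-14 × 8.13 × 10^5 = 6.19 × 10^-8 N.

6.19 × 10^-8 N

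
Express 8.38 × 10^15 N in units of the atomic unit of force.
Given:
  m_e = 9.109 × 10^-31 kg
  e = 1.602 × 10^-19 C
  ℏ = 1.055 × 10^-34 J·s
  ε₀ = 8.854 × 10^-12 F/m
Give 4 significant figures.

1.019 × 10^23

atomic unit of force: F_au = E_h/a₀ = m_e²e⁶/((4πε₀)³ℏ⁴) = 8.220 × 10^-8 N.
8.38 × 10^15 / 8.220 × 10^-8 = 1.019 × 10^23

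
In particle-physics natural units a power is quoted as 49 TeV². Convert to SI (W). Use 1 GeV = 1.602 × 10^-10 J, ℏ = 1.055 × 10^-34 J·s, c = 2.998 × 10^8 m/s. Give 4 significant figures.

Power is [E]/[T] = [E]²/ℏ.
1 GeV² → 1/ℏ × (1 GeV in J)² = 2.433 × 10^14 W.
Convert the energy scale: 49 TeV² = 4.90 × 10^7 GeV².
Result: 4.90 × 10^7 × 2.433 × 10^14 = 1.192 × 10^22 W.

1.192 × 10^22 W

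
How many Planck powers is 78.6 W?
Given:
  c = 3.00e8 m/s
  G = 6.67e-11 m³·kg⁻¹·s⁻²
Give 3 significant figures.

Planck power: P_P = c⁵/G = 3.64e52 W.
78.6 / 3.64e52 = 2.16e-51

2.16e-51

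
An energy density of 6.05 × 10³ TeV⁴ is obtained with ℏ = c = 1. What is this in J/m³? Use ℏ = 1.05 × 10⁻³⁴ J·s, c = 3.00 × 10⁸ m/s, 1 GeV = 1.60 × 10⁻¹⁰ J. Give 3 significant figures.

[E]/[L]³ = [E]⁴/(ℏc)³; restore (ℏc)⁻³.
1 GeV⁴ → 1/(ℏc)³ × (1 GeV in J)⁴ = 2.10 × 10³⁷ J/m³.
Convert the energy scale: 6.05 × 10³ TeV⁴ = 6.05 × 10¹⁵ GeV⁴.
Result: 6.05 × 10¹⁵ × 2.10 × 10³⁷ = 1.27 × 10⁵³ J/m³.

1.27 × 10⁵³ J/m³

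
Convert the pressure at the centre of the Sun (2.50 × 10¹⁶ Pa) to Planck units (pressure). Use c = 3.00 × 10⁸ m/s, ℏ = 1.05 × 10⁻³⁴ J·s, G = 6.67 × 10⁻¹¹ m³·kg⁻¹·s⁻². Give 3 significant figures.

Planck pressure: p_P = c⁷/(ℏG²) = 4.68 × 10¹¹³ Pa.
2.50 × 10¹⁶ / 4.68 × 10¹¹³ = 5.34 × 10⁻⁹⁸

5.34 × 10⁻⁹⁸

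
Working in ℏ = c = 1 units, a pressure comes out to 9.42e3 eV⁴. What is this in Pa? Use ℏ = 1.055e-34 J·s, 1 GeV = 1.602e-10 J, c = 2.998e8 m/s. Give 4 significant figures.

Pressure is [E]/[L]³ = [E]⁴/(ℏc)³.
1 GeV⁴ → 1/(ℏc)³ × (1 GeV in J)⁴ = 2.082e37 Pa.
Convert the energy scale: 9.42e3 eV⁴ = 9.42e-33 GeV⁴.
Result: 9.42e-33 × 2.082e37 = 1.961e5 Pa.

1.961e5 Pa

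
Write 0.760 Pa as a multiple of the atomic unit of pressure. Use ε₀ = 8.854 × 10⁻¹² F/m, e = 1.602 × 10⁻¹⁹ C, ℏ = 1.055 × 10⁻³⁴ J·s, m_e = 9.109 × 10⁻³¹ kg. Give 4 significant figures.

2.595 × 10⁻¹⁴

atomic unit of pressure: P_au = E_h/a₀³ = m_e⁴e¹⁰/((4πε₀)⁵ℏ⁸) = 2.929 × 10¹³ Pa.
0.760 / 2.929 × 10¹³ = 2.595 × 10⁻¹⁴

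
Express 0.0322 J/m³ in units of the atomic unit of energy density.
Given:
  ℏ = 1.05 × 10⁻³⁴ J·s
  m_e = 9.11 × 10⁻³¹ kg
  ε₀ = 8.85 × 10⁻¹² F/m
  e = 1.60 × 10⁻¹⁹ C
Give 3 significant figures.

1.07 × 10⁻¹⁵

atomic unit of energy density: u_au = E_h/a₀³ = m_e⁴e¹⁰/((4πε₀)⁵ℏ⁸) = 3.01 × 10¹³ J/m³.
0.0322 / 3.01 × 10¹³ = 1.07 × 10⁻¹⁵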